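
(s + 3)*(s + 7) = s^2 + 10*s + 21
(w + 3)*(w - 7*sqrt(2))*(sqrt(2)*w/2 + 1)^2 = w^4/2 - 5*sqrt(2)*w^3/2 + 3*w^3/2 - 13*w^2 - 15*sqrt(2)*w^2/2 - 39*w - 7*sqrt(2)*w - 21*sqrt(2)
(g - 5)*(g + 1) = g^2 - 4*g - 5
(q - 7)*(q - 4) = q^2 - 11*q + 28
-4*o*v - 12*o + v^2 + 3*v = (-4*o + v)*(v + 3)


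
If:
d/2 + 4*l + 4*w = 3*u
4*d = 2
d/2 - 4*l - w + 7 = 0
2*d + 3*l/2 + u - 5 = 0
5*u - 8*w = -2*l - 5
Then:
No Solution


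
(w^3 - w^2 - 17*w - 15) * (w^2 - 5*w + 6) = w^5 - 6*w^4 - 6*w^3 + 64*w^2 - 27*w - 90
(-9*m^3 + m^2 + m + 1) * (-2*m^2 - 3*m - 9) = 18*m^5 + 25*m^4 + 76*m^3 - 14*m^2 - 12*m - 9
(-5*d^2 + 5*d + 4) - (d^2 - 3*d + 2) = -6*d^2 + 8*d + 2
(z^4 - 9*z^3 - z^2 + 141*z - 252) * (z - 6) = z^5 - 15*z^4 + 53*z^3 + 147*z^2 - 1098*z + 1512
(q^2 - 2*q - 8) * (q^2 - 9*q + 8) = q^4 - 11*q^3 + 18*q^2 + 56*q - 64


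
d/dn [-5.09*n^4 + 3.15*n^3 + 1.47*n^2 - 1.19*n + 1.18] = -20.36*n^3 + 9.45*n^2 + 2.94*n - 1.19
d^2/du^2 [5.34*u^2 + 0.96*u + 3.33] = 10.6800000000000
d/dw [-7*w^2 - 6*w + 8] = -14*w - 6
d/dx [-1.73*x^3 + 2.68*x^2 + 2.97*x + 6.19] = -5.19*x^2 + 5.36*x + 2.97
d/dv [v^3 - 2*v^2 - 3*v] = 3*v^2 - 4*v - 3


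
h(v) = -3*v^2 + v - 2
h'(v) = 1 - 6*v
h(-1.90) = -14.73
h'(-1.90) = 12.40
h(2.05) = -12.56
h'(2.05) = -11.30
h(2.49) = -18.11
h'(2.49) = -13.94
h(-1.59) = -11.17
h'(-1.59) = 10.54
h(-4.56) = -68.94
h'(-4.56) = 28.36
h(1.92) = -11.14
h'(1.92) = -10.52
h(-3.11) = -34.13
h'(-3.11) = 19.66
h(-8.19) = -211.42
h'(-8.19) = 50.14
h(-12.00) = -446.00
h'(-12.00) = 73.00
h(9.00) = -236.00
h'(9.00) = -53.00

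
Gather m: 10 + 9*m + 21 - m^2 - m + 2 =-m^2 + 8*m + 33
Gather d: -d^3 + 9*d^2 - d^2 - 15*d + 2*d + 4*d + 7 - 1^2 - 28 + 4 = -d^3 + 8*d^2 - 9*d - 18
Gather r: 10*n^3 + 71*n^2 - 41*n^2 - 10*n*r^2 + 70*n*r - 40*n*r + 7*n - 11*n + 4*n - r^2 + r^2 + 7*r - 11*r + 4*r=10*n^3 + 30*n^2 - 10*n*r^2 + 30*n*r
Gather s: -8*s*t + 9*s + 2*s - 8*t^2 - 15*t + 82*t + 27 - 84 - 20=s*(11 - 8*t) - 8*t^2 + 67*t - 77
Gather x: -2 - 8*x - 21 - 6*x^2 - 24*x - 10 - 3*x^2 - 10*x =-9*x^2 - 42*x - 33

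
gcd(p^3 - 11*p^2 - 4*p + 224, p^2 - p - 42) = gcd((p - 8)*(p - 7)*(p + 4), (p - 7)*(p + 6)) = p - 7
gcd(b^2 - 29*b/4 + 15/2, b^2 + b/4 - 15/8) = b - 5/4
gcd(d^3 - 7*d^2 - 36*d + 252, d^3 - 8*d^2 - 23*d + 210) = d^2 - 13*d + 42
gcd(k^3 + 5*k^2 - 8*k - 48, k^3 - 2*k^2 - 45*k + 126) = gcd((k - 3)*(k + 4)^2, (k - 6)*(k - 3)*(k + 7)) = k - 3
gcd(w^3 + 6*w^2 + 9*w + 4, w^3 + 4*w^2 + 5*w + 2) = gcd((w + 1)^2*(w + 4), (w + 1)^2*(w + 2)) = w^2 + 2*w + 1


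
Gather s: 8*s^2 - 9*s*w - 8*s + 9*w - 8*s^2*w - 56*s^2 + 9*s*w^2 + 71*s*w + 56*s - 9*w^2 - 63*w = s^2*(-8*w - 48) + s*(9*w^2 + 62*w + 48) - 9*w^2 - 54*w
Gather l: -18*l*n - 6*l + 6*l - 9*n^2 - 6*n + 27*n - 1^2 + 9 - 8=-18*l*n - 9*n^2 + 21*n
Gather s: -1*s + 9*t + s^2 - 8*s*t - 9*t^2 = s^2 + s*(-8*t - 1) - 9*t^2 + 9*t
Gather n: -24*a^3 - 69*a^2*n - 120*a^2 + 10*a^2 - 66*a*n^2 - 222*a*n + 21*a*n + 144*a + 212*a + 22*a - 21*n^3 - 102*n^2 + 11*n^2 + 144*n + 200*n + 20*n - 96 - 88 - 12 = -24*a^3 - 110*a^2 + 378*a - 21*n^3 + n^2*(-66*a - 91) + n*(-69*a^2 - 201*a + 364) - 196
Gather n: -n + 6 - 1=5 - n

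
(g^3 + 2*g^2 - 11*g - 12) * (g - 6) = g^4 - 4*g^3 - 23*g^2 + 54*g + 72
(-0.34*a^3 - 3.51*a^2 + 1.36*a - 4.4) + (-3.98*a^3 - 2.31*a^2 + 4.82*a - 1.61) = -4.32*a^3 - 5.82*a^2 + 6.18*a - 6.01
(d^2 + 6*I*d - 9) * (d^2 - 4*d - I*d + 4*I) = d^4 - 4*d^3 + 5*I*d^3 - 3*d^2 - 20*I*d^2 + 12*d + 9*I*d - 36*I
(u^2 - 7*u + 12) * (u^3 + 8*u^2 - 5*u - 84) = u^5 + u^4 - 49*u^3 + 47*u^2 + 528*u - 1008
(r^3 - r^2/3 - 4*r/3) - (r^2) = r^3 - 4*r^2/3 - 4*r/3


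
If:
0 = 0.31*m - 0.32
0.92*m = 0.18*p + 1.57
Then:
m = 1.03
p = -3.45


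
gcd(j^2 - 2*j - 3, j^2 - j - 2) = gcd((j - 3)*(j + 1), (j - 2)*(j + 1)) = j + 1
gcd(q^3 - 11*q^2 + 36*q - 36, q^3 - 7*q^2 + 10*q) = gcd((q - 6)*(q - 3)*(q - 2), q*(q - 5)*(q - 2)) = q - 2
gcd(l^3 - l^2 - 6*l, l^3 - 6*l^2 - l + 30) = l^2 - l - 6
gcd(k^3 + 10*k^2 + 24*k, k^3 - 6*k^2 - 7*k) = k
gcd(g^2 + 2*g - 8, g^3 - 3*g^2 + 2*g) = g - 2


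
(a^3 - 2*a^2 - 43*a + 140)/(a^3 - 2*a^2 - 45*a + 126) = (a^2 - 9*a + 20)/(a^2 - 9*a + 18)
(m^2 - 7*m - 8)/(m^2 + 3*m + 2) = (m - 8)/(m + 2)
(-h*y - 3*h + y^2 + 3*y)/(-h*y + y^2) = (y + 3)/y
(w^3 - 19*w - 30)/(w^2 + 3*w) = w - 3 - 10/w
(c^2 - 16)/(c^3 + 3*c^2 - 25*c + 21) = (c^2 - 16)/(c^3 + 3*c^2 - 25*c + 21)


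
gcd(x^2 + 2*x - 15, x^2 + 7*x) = 1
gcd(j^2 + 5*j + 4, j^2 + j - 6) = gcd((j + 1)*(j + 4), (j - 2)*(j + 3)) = 1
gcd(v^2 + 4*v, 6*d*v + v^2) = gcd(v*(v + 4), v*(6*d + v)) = v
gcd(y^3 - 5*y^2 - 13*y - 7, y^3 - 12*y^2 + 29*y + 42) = y^2 - 6*y - 7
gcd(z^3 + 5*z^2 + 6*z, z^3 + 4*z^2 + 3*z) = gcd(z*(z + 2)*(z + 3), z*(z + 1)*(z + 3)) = z^2 + 3*z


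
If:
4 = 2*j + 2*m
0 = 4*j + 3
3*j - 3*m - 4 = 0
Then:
No Solution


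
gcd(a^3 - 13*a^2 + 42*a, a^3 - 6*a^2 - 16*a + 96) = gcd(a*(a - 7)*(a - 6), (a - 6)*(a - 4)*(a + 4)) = a - 6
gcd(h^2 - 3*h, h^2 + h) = h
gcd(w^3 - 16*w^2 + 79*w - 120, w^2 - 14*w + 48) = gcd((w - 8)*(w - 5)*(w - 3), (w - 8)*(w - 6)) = w - 8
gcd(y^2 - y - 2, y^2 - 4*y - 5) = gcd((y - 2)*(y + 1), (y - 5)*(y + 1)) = y + 1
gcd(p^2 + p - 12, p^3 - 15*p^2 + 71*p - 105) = p - 3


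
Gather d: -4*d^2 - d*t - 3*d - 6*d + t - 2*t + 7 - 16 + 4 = -4*d^2 + d*(-t - 9) - t - 5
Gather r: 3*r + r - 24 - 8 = 4*r - 32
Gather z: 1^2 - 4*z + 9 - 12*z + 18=28 - 16*z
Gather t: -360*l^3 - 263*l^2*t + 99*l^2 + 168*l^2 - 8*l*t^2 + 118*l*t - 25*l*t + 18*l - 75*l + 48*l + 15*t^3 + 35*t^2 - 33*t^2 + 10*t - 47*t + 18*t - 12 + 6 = -360*l^3 + 267*l^2 - 9*l + 15*t^3 + t^2*(2 - 8*l) + t*(-263*l^2 + 93*l - 19) - 6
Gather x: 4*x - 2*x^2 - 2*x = -2*x^2 + 2*x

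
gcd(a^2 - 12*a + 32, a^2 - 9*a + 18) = 1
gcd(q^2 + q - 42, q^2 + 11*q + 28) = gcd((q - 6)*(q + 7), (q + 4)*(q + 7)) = q + 7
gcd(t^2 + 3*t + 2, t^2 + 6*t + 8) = t + 2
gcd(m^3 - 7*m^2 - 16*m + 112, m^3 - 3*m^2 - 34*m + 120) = m - 4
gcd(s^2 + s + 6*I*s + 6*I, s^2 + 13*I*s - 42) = s + 6*I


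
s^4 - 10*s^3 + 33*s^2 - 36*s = s*(s - 4)*(s - 3)^2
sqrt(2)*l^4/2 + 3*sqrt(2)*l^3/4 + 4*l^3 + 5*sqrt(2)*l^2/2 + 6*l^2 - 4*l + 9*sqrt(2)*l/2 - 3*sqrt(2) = (l - 1/2)*(l + sqrt(2))*(l + 3*sqrt(2))*(sqrt(2)*l/2 + sqrt(2))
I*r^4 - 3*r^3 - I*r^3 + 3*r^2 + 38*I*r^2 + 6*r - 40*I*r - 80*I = (r - 2)*(r - 5*I)*(r + 8*I)*(I*r + I)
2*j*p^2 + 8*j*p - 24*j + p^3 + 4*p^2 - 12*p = (2*j + p)*(p - 2)*(p + 6)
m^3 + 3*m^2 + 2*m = m*(m + 1)*(m + 2)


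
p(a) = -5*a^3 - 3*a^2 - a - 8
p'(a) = -15*a^2 - 6*a - 1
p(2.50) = -107.38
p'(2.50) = -109.75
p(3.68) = -301.49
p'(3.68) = -226.22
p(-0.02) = -7.98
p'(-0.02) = -0.89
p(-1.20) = -2.48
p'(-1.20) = -15.40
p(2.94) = -163.93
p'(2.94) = -148.29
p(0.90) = -14.98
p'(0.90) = -18.55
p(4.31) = -468.35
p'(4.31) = -305.50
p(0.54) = -10.20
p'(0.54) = -8.61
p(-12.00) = 8212.00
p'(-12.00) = -2089.00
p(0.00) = -8.00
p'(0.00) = -1.00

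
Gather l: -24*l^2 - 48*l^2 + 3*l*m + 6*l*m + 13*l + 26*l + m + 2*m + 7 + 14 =-72*l^2 + l*(9*m + 39) + 3*m + 21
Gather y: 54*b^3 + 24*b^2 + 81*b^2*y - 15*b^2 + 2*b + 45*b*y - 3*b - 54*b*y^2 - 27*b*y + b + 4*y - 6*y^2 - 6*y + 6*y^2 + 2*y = 54*b^3 + 9*b^2 - 54*b*y^2 + y*(81*b^2 + 18*b)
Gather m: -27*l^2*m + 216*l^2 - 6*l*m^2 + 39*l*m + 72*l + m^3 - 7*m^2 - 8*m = 216*l^2 + 72*l + m^3 + m^2*(-6*l - 7) + m*(-27*l^2 + 39*l - 8)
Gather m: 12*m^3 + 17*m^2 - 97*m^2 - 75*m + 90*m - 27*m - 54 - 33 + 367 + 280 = 12*m^3 - 80*m^2 - 12*m + 560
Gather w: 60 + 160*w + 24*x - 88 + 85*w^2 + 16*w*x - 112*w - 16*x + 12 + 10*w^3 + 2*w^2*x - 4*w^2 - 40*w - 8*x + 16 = 10*w^3 + w^2*(2*x + 81) + w*(16*x + 8)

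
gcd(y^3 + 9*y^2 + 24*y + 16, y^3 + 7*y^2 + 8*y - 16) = y^2 + 8*y + 16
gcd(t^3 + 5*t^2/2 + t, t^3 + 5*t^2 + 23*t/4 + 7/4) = t + 1/2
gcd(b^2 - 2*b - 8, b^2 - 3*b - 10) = b + 2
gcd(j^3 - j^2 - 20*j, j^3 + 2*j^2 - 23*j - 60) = j^2 - j - 20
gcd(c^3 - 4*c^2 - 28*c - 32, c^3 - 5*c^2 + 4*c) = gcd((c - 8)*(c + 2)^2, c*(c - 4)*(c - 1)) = 1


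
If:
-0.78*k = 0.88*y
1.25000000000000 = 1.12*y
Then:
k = -1.26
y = 1.12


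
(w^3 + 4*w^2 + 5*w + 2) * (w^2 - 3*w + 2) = w^5 + w^4 - 5*w^3 - 5*w^2 + 4*w + 4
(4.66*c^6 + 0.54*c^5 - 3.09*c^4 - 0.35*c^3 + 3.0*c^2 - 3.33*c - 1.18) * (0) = 0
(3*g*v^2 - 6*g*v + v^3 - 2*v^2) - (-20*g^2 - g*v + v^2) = 20*g^2 + 3*g*v^2 - 5*g*v + v^3 - 3*v^2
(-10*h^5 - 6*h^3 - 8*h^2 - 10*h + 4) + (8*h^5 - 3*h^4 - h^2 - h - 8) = -2*h^5 - 3*h^4 - 6*h^3 - 9*h^2 - 11*h - 4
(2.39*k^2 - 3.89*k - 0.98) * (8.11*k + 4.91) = 19.3829*k^3 - 19.813*k^2 - 27.0477*k - 4.8118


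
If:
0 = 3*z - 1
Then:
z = 1/3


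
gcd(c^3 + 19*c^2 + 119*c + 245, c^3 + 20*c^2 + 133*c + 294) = c^2 + 14*c + 49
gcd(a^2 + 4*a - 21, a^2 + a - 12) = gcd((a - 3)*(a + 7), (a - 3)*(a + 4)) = a - 3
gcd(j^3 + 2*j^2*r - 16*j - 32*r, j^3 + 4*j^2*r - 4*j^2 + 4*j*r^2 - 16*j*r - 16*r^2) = j^2 + 2*j*r - 4*j - 8*r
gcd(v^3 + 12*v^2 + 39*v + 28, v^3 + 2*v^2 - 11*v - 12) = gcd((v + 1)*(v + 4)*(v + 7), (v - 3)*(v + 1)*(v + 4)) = v^2 + 5*v + 4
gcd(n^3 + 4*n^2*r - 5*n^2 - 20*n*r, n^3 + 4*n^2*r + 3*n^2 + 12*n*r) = n^2 + 4*n*r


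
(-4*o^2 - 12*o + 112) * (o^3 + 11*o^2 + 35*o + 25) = -4*o^5 - 56*o^4 - 160*o^3 + 712*o^2 + 3620*o + 2800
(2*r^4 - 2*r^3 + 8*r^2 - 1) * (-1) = -2*r^4 + 2*r^3 - 8*r^2 + 1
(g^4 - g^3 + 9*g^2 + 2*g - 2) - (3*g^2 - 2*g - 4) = g^4 - g^3 + 6*g^2 + 4*g + 2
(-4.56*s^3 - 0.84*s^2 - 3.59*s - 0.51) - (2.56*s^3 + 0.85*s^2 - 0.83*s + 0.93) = -7.12*s^3 - 1.69*s^2 - 2.76*s - 1.44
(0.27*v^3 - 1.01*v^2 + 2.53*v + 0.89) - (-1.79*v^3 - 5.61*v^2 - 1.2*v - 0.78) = 2.06*v^3 + 4.6*v^2 + 3.73*v + 1.67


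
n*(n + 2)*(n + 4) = n^3 + 6*n^2 + 8*n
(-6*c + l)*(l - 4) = -6*c*l + 24*c + l^2 - 4*l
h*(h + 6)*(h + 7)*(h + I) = h^4 + 13*h^3 + I*h^3 + 42*h^2 + 13*I*h^2 + 42*I*h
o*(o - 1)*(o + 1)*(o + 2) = o^4 + 2*o^3 - o^2 - 2*o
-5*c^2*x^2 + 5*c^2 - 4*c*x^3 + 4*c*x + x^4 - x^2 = (-5*c + x)*(c + x)*(x - 1)*(x + 1)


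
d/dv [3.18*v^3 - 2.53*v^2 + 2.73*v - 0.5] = 9.54*v^2 - 5.06*v + 2.73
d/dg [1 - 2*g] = -2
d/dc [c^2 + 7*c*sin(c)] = 7*c*cos(c) + 2*c + 7*sin(c)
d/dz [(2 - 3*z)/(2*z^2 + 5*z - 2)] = 2*(3*z^2 - 4*z - 2)/(4*z^4 + 20*z^3 + 17*z^2 - 20*z + 4)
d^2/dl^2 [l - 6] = 0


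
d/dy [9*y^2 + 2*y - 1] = 18*y + 2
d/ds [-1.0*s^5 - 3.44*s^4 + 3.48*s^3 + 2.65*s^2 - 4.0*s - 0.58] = -5.0*s^4 - 13.76*s^3 + 10.44*s^2 + 5.3*s - 4.0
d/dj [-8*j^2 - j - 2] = -16*j - 1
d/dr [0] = 0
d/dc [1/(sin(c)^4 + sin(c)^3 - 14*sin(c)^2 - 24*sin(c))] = (-4*sin(c)^3 - 3*sin(c)^2 + 28*sin(c) + 24)*cos(c)/((sin(c)^3 + sin(c)^2 - 14*sin(c) - 24)^2*sin(c)^2)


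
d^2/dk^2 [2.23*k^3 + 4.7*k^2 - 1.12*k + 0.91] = 13.38*k + 9.4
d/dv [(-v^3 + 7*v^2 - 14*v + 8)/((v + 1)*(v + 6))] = (-v^4 - 14*v^3 + 45*v^2 + 68*v - 140)/(v^4 + 14*v^3 + 61*v^2 + 84*v + 36)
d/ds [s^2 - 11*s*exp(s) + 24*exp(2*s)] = -11*s*exp(s) + 2*s + 48*exp(2*s) - 11*exp(s)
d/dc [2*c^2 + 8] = 4*c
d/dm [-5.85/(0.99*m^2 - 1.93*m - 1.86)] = (11.583*m - 11.2905)/(-0.99*m^2 + 1.93*m + 1.86)^2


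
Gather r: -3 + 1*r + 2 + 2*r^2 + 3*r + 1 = 2*r^2 + 4*r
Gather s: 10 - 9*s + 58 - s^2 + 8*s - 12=-s^2 - s + 56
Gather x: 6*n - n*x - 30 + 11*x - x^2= 6*n - x^2 + x*(11 - n) - 30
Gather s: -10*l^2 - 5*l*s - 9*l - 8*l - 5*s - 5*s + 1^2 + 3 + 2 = -10*l^2 - 17*l + s*(-5*l - 10) + 6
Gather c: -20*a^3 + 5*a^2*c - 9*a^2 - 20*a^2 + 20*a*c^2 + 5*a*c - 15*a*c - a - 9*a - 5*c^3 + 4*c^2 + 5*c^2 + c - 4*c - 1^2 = -20*a^3 - 29*a^2 - 10*a - 5*c^3 + c^2*(20*a + 9) + c*(5*a^2 - 10*a - 3) - 1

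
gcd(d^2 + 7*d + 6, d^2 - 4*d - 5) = d + 1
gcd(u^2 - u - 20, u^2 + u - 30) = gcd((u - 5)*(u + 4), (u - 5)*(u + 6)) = u - 5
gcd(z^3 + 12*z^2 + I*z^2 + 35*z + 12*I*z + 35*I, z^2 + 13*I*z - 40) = 1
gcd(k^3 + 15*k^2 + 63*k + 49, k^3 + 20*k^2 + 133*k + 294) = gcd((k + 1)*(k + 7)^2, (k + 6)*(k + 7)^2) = k^2 + 14*k + 49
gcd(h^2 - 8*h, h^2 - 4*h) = h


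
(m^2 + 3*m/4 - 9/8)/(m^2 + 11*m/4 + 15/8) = (4*m - 3)/(4*m + 5)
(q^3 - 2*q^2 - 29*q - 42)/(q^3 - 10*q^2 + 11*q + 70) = (q + 3)/(q - 5)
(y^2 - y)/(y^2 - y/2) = 2*(y - 1)/(2*y - 1)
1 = 1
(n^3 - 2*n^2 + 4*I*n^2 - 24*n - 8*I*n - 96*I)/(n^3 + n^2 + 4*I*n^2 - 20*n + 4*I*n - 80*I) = (n^2 - 2*n - 24)/(n^2 + n - 20)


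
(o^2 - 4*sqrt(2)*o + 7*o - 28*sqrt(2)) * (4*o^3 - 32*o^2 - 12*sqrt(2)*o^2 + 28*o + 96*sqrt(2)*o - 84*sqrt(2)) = 4*o^5 - 28*sqrt(2)*o^4 - 4*o^4 - 100*o^3 + 28*sqrt(2)*o^3 + 100*o^2 + 1372*sqrt(2)*o^2 - 4704*o - 1372*sqrt(2)*o + 4704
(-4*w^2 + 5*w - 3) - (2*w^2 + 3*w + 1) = -6*w^2 + 2*w - 4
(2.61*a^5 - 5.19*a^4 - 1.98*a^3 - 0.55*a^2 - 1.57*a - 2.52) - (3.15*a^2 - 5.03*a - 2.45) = 2.61*a^5 - 5.19*a^4 - 1.98*a^3 - 3.7*a^2 + 3.46*a - 0.0699999999999998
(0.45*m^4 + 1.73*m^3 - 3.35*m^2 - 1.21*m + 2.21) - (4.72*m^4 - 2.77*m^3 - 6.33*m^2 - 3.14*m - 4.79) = -4.27*m^4 + 4.5*m^3 + 2.98*m^2 + 1.93*m + 7.0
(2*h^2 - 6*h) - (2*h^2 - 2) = 2 - 6*h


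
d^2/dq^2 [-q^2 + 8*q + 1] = -2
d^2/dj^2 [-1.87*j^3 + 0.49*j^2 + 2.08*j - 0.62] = 0.98 - 11.22*j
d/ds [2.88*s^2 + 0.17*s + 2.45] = 5.76*s + 0.17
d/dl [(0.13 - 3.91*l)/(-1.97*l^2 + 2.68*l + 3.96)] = (-7.7027*l^2 + 0.5122*l - 15.832)/(3.8809*l^4 - 10.5592*l^3 - 8.42*l^2 + 21.2256*l + 15.6816)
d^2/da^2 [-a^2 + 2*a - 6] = -2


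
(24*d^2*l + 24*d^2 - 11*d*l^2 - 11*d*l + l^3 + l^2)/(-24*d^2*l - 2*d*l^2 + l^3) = (-24*d^2*l - 24*d^2 + 11*d*l^2 + 11*d*l - l^3 - l^2)/(l*(24*d^2 + 2*d*l - l^2))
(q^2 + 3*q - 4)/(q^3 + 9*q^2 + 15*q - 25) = (q + 4)/(q^2 + 10*q + 25)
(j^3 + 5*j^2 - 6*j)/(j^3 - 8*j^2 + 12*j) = (j^2 + 5*j - 6)/(j^2 - 8*j + 12)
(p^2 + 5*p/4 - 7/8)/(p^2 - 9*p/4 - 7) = (p - 1/2)/(p - 4)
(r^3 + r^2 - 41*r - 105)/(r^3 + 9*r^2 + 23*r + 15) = (r - 7)/(r + 1)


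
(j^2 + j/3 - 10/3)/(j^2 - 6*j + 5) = (3*j^2 + j - 10)/(3*(j^2 - 6*j + 5))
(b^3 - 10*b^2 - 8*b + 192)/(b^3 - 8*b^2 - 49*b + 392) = (b^2 - 2*b - 24)/(b^2 - 49)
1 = 1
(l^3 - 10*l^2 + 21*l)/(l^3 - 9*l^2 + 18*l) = (l - 7)/(l - 6)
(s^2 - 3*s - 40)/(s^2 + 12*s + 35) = (s - 8)/(s + 7)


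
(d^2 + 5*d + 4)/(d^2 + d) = (d + 4)/d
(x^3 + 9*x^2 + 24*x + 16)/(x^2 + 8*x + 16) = x + 1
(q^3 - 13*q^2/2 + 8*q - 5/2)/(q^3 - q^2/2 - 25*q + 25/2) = (q - 1)/(q + 5)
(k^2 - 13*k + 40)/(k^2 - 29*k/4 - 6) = 4*(k - 5)/(4*k + 3)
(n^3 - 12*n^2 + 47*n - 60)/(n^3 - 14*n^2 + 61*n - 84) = (n - 5)/(n - 7)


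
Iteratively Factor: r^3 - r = (r + 1)*(r^2 - r) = r*(r + 1)*(r - 1)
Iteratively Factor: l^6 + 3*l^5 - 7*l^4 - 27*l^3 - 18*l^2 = (l)*(l^5 + 3*l^4 - 7*l^3 - 27*l^2 - 18*l) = l*(l + 1)*(l^4 + 2*l^3 - 9*l^2 - 18*l) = l^2*(l + 1)*(l^3 + 2*l^2 - 9*l - 18) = l^2*(l + 1)*(l + 3)*(l^2 - l - 6) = l^2*(l - 3)*(l + 1)*(l + 3)*(l + 2)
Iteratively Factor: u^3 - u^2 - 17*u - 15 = (u + 3)*(u^2 - 4*u - 5) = (u - 5)*(u + 3)*(u + 1)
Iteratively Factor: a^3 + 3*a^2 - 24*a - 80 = (a + 4)*(a^2 - a - 20) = (a - 5)*(a + 4)*(a + 4)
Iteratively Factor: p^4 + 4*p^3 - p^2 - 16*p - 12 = (p - 2)*(p^3 + 6*p^2 + 11*p + 6) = (p - 2)*(p + 1)*(p^2 + 5*p + 6) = (p - 2)*(p + 1)*(p + 2)*(p + 3)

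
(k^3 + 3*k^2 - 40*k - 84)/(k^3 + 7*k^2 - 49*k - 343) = (k^2 - 4*k - 12)/(k^2 - 49)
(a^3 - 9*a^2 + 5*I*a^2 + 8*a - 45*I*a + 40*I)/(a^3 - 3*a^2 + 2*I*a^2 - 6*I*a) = (a^3 + a^2*(-9 + 5*I) + a*(8 - 45*I) + 40*I)/(a*(a^2 + a*(-3 + 2*I) - 6*I))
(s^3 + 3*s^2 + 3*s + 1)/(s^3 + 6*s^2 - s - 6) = (s^2 + 2*s + 1)/(s^2 + 5*s - 6)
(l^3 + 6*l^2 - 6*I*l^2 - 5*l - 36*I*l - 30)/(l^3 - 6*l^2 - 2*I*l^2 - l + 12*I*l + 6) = (l^2 + l*(6 - 5*I) - 30*I)/(l^2 - l*(6 + I) + 6*I)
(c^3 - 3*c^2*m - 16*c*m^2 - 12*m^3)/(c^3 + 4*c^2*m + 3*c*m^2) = (c^2 - 4*c*m - 12*m^2)/(c*(c + 3*m))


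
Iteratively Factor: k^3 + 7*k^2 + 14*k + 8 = (k + 2)*(k^2 + 5*k + 4) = (k + 1)*(k + 2)*(k + 4)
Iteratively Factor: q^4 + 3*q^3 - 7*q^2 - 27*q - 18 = (q + 3)*(q^3 - 7*q - 6) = (q - 3)*(q + 3)*(q^2 + 3*q + 2) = (q - 3)*(q + 2)*(q + 3)*(q + 1)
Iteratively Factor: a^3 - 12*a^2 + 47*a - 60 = (a - 3)*(a^2 - 9*a + 20) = (a - 4)*(a - 3)*(a - 5)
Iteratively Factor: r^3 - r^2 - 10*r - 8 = (r + 2)*(r^2 - 3*r - 4) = (r + 1)*(r + 2)*(r - 4)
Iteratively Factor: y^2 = (y)*(y)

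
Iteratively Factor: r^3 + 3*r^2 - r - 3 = (r - 1)*(r^2 + 4*r + 3) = (r - 1)*(r + 1)*(r + 3)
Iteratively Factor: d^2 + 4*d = (d + 4)*(d)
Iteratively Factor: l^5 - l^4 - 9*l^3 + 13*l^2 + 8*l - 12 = (l - 1)*(l^4 - 9*l^2 + 4*l + 12) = (l - 1)*(l + 1)*(l^3 - l^2 - 8*l + 12) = (l - 2)*(l - 1)*(l + 1)*(l^2 + l - 6) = (l - 2)*(l - 1)*(l + 1)*(l + 3)*(l - 2)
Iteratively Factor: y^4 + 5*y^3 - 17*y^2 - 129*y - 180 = (y + 3)*(y^3 + 2*y^2 - 23*y - 60) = (y + 3)^2*(y^2 - y - 20) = (y - 5)*(y + 3)^2*(y + 4)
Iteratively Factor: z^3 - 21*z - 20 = (z - 5)*(z^2 + 5*z + 4) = (z - 5)*(z + 4)*(z + 1)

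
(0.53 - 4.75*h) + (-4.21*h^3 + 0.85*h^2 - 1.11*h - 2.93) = -4.21*h^3 + 0.85*h^2 - 5.86*h - 2.4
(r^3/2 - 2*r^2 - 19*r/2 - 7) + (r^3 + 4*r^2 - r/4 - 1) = 3*r^3/2 + 2*r^2 - 39*r/4 - 8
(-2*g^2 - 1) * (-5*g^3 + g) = 10*g^5 + 3*g^3 - g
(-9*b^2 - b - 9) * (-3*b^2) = 27*b^4 + 3*b^3 + 27*b^2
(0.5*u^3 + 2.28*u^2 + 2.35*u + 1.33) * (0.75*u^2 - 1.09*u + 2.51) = 0.375*u^5 + 1.165*u^4 + 0.5323*u^3 + 4.1588*u^2 + 4.4488*u + 3.3383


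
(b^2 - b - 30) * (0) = 0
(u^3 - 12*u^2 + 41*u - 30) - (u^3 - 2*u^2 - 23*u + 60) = -10*u^2 + 64*u - 90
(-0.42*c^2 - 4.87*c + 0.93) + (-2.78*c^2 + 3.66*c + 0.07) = -3.2*c^2 - 1.21*c + 1.0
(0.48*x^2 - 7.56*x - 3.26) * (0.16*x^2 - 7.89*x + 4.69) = 0.0768*x^4 - 4.9968*x^3 + 61.378*x^2 - 9.73500000000001*x - 15.2894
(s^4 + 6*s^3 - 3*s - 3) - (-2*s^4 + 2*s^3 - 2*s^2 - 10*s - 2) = 3*s^4 + 4*s^3 + 2*s^2 + 7*s - 1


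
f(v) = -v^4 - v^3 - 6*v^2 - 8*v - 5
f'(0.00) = -8.00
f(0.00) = -5.00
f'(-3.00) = 109.00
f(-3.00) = -89.00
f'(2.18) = -89.86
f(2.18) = -83.90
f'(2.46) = -115.22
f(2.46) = -112.50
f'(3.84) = -324.81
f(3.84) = -398.25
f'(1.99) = -75.28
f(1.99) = -68.24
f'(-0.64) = -0.50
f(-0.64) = -2.24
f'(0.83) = -22.31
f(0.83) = -16.82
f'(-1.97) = 34.58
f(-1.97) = -19.94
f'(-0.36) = -3.88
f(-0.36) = -2.87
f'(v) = -4*v^3 - 3*v^2 - 12*v - 8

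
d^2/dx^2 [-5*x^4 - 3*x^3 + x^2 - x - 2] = -60*x^2 - 18*x + 2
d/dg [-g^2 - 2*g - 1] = -2*g - 2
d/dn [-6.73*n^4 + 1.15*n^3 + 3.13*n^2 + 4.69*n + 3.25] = -26.92*n^3 + 3.45*n^2 + 6.26*n + 4.69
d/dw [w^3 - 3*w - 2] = 3*w^2 - 3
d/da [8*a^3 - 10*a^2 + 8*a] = 24*a^2 - 20*a + 8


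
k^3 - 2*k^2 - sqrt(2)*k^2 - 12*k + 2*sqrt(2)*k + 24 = (k - 2)*(k - 3*sqrt(2))*(k + 2*sqrt(2))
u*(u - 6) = u^2 - 6*u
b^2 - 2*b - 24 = (b - 6)*(b + 4)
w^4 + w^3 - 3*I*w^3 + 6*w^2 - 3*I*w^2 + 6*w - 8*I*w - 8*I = (w + 1)*(w - 4*I)*(w - I)*(w + 2*I)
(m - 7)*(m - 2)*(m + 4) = m^3 - 5*m^2 - 22*m + 56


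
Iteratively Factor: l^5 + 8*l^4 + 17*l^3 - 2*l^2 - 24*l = (l - 1)*(l^4 + 9*l^3 + 26*l^2 + 24*l) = l*(l - 1)*(l^3 + 9*l^2 + 26*l + 24) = l*(l - 1)*(l + 2)*(l^2 + 7*l + 12) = l*(l - 1)*(l + 2)*(l + 3)*(l + 4)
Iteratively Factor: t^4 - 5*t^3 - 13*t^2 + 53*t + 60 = (t + 1)*(t^3 - 6*t^2 - 7*t + 60) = (t - 4)*(t + 1)*(t^2 - 2*t - 15) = (t - 5)*(t - 4)*(t + 1)*(t + 3)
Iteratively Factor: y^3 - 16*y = (y - 4)*(y^2 + 4*y) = (y - 4)*(y + 4)*(y)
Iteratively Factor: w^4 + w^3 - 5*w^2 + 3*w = (w + 3)*(w^3 - 2*w^2 + w) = (w - 1)*(w + 3)*(w^2 - w) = (w - 1)^2*(w + 3)*(w)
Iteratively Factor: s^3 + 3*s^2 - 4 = (s + 2)*(s^2 + s - 2) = (s + 2)^2*(s - 1)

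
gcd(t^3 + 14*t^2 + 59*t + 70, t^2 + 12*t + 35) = t^2 + 12*t + 35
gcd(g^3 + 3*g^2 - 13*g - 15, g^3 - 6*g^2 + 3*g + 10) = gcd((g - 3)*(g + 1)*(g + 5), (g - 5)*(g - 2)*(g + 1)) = g + 1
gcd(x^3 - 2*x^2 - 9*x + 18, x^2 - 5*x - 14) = 1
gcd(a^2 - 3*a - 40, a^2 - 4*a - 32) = a - 8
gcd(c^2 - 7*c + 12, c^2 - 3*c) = c - 3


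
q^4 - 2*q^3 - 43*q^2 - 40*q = q*(q - 8)*(q + 1)*(q + 5)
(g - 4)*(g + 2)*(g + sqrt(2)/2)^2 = g^4 - 2*g^3 + sqrt(2)*g^3 - 15*g^2/2 - 2*sqrt(2)*g^2 - 8*sqrt(2)*g - g - 4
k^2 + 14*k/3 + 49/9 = (k + 7/3)^2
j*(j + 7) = j^2 + 7*j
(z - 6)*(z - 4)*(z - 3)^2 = z^4 - 16*z^3 + 93*z^2 - 234*z + 216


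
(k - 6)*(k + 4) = k^2 - 2*k - 24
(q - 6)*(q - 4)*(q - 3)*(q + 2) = q^4 - 11*q^3 + 28*q^2 + 36*q - 144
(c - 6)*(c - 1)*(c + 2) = c^3 - 5*c^2 - 8*c + 12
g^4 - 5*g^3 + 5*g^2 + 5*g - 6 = (g - 3)*(g - 2)*(g - 1)*(g + 1)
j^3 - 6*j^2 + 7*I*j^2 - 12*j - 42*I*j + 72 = (j - 6)*(j + 3*I)*(j + 4*I)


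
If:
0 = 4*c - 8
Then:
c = 2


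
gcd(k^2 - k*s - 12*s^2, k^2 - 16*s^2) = -k + 4*s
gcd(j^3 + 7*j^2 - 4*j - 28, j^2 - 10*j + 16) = j - 2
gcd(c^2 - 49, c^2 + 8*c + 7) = c + 7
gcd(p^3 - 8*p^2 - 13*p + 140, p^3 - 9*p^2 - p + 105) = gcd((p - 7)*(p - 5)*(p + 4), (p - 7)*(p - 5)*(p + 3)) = p^2 - 12*p + 35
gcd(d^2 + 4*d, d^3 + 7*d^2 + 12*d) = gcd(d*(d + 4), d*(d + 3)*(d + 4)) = d^2 + 4*d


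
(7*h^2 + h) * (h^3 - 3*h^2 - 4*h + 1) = 7*h^5 - 20*h^4 - 31*h^3 + 3*h^2 + h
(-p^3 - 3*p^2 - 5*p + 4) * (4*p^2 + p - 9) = -4*p^5 - 13*p^4 - 14*p^3 + 38*p^2 + 49*p - 36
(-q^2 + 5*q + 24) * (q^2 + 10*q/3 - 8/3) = -q^4 + 5*q^3/3 + 130*q^2/3 + 200*q/3 - 64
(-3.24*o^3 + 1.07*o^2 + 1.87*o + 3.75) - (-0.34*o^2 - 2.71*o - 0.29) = -3.24*o^3 + 1.41*o^2 + 4.58*o + 4.04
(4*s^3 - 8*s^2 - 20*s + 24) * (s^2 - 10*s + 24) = 4*s^5 - 48*s^4 + 156*s^3 + 32*s^2 - 720*s + 576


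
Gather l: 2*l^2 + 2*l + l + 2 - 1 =2*l^2 + 3*l + 1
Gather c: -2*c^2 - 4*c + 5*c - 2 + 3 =-2*c^2 + c + 1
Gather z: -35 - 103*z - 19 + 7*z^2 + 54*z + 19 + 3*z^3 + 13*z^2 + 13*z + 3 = 3*z^3 + 20*z^2 - 36*z - 32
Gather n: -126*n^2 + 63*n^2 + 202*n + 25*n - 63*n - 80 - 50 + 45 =-63*n^2 + 164*n - 85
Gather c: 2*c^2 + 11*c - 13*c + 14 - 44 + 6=2*c^2 - 2*c - 24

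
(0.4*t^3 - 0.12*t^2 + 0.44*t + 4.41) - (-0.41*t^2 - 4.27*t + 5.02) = 0.4*t^3 + 0.29*t^2 + 4.71*t - 0.609999999999999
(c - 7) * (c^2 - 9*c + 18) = c^3 - 16*c^2 + 81*c - 126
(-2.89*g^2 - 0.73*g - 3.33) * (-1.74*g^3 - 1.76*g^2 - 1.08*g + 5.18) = 5.0286*g^5 + 6.3566*g^4 + 10.2002*g^3 - 8.321*g^2 - 0.184999999999999*g - 17.2494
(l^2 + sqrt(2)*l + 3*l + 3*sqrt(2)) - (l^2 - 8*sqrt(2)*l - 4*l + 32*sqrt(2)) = 7*l + 9*sqrt(2)*l - 29*sqrt(2)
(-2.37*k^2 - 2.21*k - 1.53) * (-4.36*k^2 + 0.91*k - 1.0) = 10.3332*k^4 + 7.4789*k^3 + 7.0297*k^2 + 0.8177*k + 1.53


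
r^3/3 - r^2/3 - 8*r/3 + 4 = (r/3 + 1)*(r - 2)^2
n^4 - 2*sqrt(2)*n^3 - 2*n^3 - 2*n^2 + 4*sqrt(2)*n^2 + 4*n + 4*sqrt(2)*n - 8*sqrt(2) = (n - 2)*(n - 2*sqrt(2))*(n - sqrt(2))*(n + sqrt(2))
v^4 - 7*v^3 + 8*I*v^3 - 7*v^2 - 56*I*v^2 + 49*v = v*(v - 7)*(v + I)*(v + 7*I)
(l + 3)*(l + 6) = l^2 + 9*l + 18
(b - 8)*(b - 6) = b^2 - 14*b + 48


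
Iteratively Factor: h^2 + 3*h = (h)*(h + 3)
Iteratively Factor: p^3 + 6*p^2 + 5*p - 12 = (p + 3)*(p^2 + 3*p - 4) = (p - 1)*(p + 3)*(p + 4)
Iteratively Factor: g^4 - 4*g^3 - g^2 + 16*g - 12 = (g - 3)*(g^3 - g^2 - 4*g + 4) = (g - 3)*(g - 1)*(g^2 - 4) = (g - 3)*(g - 2)*(g - 1)*(g + 2)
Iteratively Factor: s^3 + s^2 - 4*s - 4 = (s - 2)*(s^2 + 3*s + 2) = (s - 2)*(s + 2)*(s + 1)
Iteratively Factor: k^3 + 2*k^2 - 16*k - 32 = (k - 4)*(k^2 + 6*k + 8) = (k - 4)*(k + 2)*(k + 4)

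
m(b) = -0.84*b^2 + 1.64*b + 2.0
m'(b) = 1.64 - 1.68*b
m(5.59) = -15.08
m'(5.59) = -7.75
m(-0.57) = 0.79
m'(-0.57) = 2.60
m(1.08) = 2.79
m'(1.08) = -0.17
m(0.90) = 2.80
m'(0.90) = 0.13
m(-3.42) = -13.43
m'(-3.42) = 7.39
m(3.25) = -1.54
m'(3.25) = -3.82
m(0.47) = 2.59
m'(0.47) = 0.85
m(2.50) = 0.85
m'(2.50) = -2.56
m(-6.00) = -38.08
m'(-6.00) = 11.72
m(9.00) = -51.28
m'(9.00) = -13.48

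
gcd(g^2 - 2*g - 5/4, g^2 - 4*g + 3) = 1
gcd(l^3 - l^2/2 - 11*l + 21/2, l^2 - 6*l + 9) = l - 3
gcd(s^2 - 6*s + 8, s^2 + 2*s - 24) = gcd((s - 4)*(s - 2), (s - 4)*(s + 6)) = s - 4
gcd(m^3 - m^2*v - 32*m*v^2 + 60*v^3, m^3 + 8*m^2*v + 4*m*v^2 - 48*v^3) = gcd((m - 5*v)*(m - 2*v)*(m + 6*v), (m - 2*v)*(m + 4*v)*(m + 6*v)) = -m^2 - 4*m*v + 12*v^2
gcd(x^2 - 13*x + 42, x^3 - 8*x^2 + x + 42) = x - 7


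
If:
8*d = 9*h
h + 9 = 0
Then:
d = -81/8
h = -9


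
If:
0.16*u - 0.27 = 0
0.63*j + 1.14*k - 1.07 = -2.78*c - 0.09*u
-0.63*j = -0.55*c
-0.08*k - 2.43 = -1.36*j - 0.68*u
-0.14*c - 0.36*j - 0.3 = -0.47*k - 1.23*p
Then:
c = 0.95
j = 0.83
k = -1.96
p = 1.34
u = 1.69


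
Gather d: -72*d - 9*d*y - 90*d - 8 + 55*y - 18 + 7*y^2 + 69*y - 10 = d*(-9*y - 162) + 7*y^2 + 124*y - 36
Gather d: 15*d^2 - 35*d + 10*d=15*d^2 - 25*d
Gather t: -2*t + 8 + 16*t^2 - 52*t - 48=16*t^2 - 54*t - 40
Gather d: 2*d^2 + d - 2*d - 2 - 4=2*d^2 - d - 6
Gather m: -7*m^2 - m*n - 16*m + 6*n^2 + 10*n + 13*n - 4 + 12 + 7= -7*m^2 + m*(-n - 16) + 6*n^2 + 23*n + 15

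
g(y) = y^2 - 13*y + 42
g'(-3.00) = -19.00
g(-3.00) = 90.00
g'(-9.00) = -31.00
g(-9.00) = 240.00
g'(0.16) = -12.68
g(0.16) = 39.95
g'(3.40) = -6.20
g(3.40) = 9.36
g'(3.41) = -6.18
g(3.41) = 9.30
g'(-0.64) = -14.28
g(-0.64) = 50.73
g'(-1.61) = -16.22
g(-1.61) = 65.52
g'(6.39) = -0.22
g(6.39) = -0.24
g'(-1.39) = -15.78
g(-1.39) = 62.00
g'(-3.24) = -19.48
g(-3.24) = 94.62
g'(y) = 2*y - 13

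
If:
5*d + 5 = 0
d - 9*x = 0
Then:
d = -1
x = -1/9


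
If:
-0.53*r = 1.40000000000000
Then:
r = -2.64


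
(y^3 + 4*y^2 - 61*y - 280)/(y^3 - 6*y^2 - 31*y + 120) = (y + 7)/(y - 3)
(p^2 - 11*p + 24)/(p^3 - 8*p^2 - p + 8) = (p - 3)/(p^2 - 1)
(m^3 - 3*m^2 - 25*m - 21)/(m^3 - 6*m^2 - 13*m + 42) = (m + 1)/(m - 2)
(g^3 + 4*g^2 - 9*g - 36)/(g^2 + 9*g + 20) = (g^2 - 9)/(g + 5)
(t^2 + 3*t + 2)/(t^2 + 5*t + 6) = (t + 1)/(t + 3)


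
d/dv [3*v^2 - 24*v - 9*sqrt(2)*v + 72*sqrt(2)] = 6*v - 24 - 9*sqrt(2)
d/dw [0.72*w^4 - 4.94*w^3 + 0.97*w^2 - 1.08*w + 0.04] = 2.88*w^3 - 14.82*w^2 + 1.94*w - 1.08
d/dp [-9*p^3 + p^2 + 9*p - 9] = -27*p^2 + 2*p + 9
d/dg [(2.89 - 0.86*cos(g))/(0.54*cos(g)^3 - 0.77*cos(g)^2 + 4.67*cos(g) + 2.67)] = (-0.9288*cos(g)^3 + 5.344*cos(g)^2 - 4.4506*cos(g) + 15.7925)*sin(g)/(0.2916*cos(g)^6 - 0.8316*cos(g)^5 + 5.6365*cos(g)^4 - 4.3082*cos(g)^3 + 17.6971*cos(g)^2 + 24.9378*cos(g) + 7.1289)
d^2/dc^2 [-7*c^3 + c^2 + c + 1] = 2 - 42*c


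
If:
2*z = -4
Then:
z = -2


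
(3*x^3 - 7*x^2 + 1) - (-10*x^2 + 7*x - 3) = 3*x^3 + 3*x^2 - 7*x + 4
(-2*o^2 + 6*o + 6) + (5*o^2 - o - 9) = 3*o^2 + 5*o - 3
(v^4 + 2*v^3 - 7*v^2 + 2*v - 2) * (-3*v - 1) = -3*v^5 - 7*v^4 + 19*v^3 + v^2 + 4*v + 2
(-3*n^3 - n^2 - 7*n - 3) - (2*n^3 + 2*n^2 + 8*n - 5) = -5*n^3 - 3*n^2 - 15*n + 2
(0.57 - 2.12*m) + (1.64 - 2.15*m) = 2.21 - 4.27*m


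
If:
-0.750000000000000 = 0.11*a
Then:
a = -6.82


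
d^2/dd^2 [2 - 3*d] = 0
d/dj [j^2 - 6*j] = 2*j - 6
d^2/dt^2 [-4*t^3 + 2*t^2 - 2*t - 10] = 4 - 24*t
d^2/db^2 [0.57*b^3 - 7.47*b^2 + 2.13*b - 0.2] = 3.42*b - 14.94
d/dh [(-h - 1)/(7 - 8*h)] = -15/(8*h - 7)^2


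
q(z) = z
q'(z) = 1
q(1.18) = 1.18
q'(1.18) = 1.00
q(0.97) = 0.97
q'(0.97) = 1.00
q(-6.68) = -6.68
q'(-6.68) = 1.00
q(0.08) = 0.08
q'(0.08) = 1.00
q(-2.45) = -2.45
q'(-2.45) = 1.00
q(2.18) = 2.18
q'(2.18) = 1.00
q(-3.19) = -3.19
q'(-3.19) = 1.00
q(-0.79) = -0.79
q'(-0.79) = 1.00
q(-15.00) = -15.00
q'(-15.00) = 1.00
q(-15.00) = -15.00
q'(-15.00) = 1.00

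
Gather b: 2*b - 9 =2*b - 9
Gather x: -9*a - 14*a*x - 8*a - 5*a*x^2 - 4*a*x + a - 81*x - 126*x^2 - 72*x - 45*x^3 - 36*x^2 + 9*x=-16*a - 45*x^3 + x^2*(-5*a - 162) + x*(-18*a - 144)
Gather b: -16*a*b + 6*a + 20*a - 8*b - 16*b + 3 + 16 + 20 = 26*a + b*(-16*a - 24) + 39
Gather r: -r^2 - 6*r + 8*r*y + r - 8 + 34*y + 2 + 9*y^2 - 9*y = -r^2 + r*(8*y - 5) + 9*y^2 + 25*y - 6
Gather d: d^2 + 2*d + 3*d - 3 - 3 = d^2 + 5*d - 6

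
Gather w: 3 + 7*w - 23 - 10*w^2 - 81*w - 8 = -10*w^2 - 74*w - 28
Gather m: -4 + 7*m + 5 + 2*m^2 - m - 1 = 2*m^2 + 6*m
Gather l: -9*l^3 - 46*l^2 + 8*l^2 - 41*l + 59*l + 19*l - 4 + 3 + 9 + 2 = -9*l^3 - 38*l^2 + 37*l + 10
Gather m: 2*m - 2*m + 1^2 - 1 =0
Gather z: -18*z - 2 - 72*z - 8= -90*z - 10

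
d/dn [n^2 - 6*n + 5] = 2*n - 6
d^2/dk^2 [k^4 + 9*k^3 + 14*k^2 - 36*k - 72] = 12*k^2 + 54*k + 28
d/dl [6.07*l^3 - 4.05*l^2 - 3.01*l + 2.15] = 18.21*l^2 - 8.1*l - 3.01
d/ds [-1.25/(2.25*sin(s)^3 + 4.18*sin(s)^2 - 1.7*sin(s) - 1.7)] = (8.4375*sin(s)^2 + 10.45*sin(s) - 2.125)*cos(s)/(2.25*sin(s)^3 + 4.18*sin(s)^2 - 1.7*sin(s) - 1.7)^2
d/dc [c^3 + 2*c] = 3*c^2 + 2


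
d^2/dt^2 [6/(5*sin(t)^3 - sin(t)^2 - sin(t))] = 6*(-225*sin(t)^3 + 55*sin(t)^2 + 306*sin(t) - 83 - 25/sin(t) + 6/sin(t)^2 + 2/sin(t)^3)/(5*sin(t)^2 - sin(t) - 1)^3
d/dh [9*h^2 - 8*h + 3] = 18*h - 8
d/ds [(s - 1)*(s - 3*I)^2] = (s - 3*I)*(3*s - 2 - 3*I)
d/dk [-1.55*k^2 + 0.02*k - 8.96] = 0.02 - 3.1*k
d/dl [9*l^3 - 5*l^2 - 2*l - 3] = 27*l^2 - 10*l - 2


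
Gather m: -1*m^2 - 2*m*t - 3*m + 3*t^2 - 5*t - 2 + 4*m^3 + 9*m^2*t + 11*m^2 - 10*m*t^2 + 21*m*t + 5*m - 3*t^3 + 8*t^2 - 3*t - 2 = 4*m^3 + m^2*(9*t + 10) + m*(-10*t^2 + 19*t + 2) - 3*t^3 + 11*t^2 - 8*t - 4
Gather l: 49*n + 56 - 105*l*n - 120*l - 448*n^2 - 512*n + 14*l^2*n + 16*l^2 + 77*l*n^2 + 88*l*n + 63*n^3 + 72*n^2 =l^2*(14*n + 16) + l*(77*n^2 - 17*n - 120) + 63*n^3 - 376*n^2 - 463*n + 56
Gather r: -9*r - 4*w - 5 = -9*r - 4*w - 5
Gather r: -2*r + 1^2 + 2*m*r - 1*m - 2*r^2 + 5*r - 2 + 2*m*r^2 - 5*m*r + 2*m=m + r^2*(2*m - 2) + r*(3 - 3*m) - 1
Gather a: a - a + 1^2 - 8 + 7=0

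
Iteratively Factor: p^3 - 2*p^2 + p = (p - 1)*(p^2 - p) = p*(p - 1)*(p - 1)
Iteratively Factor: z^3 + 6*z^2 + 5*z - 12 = (z + 3)*(z^2 + 3*z - 4) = (z + 3)*(z + 4)*(z - 1)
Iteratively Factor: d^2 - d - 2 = (d - 2)*(d + 1)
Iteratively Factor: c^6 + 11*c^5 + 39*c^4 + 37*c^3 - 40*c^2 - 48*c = (c + 1)*(c^5 + 10*c^4 + 29*c^3 + 8*c^2 - 48*c) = (c - 1)*(c + 1)*(c^4 + 11*c^3 + 40*c^2 + 48*c) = c*(c - 1)*(c + 1)*(c^3 + 11*c^2 + 40*c + 48) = c*(c - 1)*(c + 1)*(c + 4)*(c^2 + 7*c + 12) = c*(c - 1)*(c + 1)*(c + 3)*(c + 4)*(c + 4)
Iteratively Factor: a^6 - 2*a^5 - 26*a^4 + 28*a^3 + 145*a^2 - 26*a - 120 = (a - 3)*(a^5 + a^4 - 23*a^3 - 41*a^2 + 22*a + 40) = (a - 3)*(a + 4)*(a^4 - 3*a^3 - 11*a^2 + 3*a + 10) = (a - 3)*(a + 1)*(a + 4)*(a^3 - 4*a^2 - 7*a + 10) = (a - 3)*(a + 1)*(a + 2)*(a + 4)*(a^2 - 6*a + 5) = (a - 3)*(a - 1)*(a + 1)*(a + 2)*(a + 4)*(a - 5)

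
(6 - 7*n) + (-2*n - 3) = 3 - 9*n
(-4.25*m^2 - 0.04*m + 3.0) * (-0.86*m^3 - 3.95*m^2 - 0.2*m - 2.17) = 3.655*m^5 + 16.8219*m^4 - 1.572*m^3 - 2.6195*m^2 - 0.5132*m - 6.51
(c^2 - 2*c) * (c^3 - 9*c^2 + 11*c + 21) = c^5 - 11*c^4 + 29*c^3 - c^2 - 42*c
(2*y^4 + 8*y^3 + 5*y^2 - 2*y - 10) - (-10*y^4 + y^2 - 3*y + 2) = 12*y^4 + 8*y^3 + 4*y^2 + y - 12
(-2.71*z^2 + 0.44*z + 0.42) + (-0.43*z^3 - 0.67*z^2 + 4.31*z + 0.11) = -0.43*z^3 - 3.38*z^2 + 4.75*z + 0.53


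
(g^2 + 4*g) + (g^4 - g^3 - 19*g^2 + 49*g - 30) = g^4 - g^3 - 18*g^2 + 53*g - 30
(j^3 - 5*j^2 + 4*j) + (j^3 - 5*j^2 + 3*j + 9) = 2*j^3 - 10*j^2 + 7*j + 9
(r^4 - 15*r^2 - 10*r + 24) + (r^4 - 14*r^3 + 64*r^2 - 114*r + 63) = 2*r^4 - 14*r^3 + 49*r^2 - 124*r + 87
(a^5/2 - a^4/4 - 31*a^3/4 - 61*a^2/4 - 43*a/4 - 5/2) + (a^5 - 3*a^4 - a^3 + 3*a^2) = 3*a^5/2 - 13*a^4/4 - 35*a^3/4 - 49*a^2/4 - 43*a/4 - 5/2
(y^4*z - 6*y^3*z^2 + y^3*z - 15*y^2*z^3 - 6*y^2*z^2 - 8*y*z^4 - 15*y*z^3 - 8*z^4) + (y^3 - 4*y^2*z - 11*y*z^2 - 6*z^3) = y^4*z - 6*y^3*z^2 + y^3*z + y^3 - 15*y^2*z^3 - 6*y^2*z^2 - 4*y^2*z - 8*y*z^4 - 15*y*z^3 - 11*y*z^2 - 8*z^4 - 6*z^3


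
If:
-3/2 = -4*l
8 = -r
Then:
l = 3/8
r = -8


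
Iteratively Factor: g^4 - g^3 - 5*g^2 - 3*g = (g - 3)*(g^3 + 2*g^2 + g) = (g - 3)*(g + 1)*(g^2 + g) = (g - 3)*(g + 1)^2*(g)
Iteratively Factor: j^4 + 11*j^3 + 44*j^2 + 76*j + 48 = (j + 2)*(j^3 + 9*j^2 + 26*j + 24) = (j + 2)*(j + 4)*(j^2 + 5*j + 6) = (j + 2)^2*(j + 4)*(j + 3)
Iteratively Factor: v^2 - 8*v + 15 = (v - 3)*(v - 5)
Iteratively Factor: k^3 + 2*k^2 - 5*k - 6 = (k - 2)*(k^2 + 4*k + 3) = (k - 2)*(k + 3)*(k + 1)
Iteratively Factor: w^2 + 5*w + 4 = (w + 1)*(w + 4)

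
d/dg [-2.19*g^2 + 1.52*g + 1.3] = 1.52 - 4.38*g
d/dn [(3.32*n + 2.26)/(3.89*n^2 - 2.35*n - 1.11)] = (-12.9148*n^2 - 17.5828*n + 1.6258)/(15.1321*n^4 - 18.283*n^3 - 3.1133*n^2 + 5.217*n + 1.2321)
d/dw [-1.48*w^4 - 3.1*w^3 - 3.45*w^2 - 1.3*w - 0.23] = -5.92*w^3 - 9.3*w^2 - 6.9*w - 1.3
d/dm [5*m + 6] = 5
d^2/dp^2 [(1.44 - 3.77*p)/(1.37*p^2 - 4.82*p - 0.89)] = ((2.74*p - 4.82)*(3.77*p - 1.44)*(5.48*p - 9.64) + (30.9894*p - 40.2884)*(-1.37*p^2 + 4.82*p + 0.89))/(-1.37*p^2 + 4.82*p + 0.89)^3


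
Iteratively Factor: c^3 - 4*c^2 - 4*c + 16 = (c - 4)*(c^2 - 4) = (c - 4)*(c + 2)*(c - 2)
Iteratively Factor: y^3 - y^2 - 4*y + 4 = (y + 2)*(y^2 - 3*y + 2) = (y - 1)*(y + 2)*(y - 2)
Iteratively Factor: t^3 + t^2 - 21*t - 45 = (t - 5)*(t^2 + 6*t + 9) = (t - 5)*(t + 3)*(t + 3)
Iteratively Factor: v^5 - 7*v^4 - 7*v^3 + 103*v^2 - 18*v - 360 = (v + 3)*(v^4 - 10*v^3 + 23*v^2 + 34*v - 120) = (v - 4)*(v + 3)*(v^3 - 6*v^2 - v + 30) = (v - 4)*(v + 2)*(v + 3)*(v^2 - 8*v + 15) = (v - 4)*(v - 3)*(v + 2)*(v + 3)*(v - 5)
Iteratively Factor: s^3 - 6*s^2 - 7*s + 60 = (s + 3)*(s^2 - 9*s + 20) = (s - 4)*(s + 3)*(s - 5)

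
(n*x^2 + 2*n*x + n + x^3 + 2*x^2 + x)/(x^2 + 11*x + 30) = (n*x^2 + 2*n*x + n + x^3 + 2*x^2 + x)/(x^2 + 11*x + 30)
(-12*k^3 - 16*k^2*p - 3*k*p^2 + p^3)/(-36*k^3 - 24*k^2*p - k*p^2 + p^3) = (k + p)/(3*k + p)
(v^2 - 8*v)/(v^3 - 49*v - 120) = v/(v^2 + 8*v + 15)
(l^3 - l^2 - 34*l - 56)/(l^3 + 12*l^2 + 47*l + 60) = (l^2 - 5*l - 14)/(l^2 + 8*l + 15)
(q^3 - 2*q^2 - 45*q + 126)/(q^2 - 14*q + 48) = (q^2 + 4*q - 21)/(q - 8)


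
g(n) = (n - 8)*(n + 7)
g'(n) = 2*n - 1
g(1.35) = -55.53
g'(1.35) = 1.70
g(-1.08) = -53.75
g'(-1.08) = -3.16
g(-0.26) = -55.67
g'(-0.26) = -1.52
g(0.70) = -56.21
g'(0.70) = 0.40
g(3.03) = -49.85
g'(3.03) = 5.06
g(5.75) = -28.69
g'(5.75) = 10.50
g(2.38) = -52.72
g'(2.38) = 3.76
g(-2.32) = -48.30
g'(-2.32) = -5.64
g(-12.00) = 100.00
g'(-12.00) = -25.00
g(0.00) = -56.00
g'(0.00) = -1.00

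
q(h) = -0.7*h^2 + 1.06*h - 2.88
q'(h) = 1.06 - 1.4*h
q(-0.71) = -3.99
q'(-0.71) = 2.05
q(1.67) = -3.06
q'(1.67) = -1.28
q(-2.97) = -12.20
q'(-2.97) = 5.22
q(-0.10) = -2.99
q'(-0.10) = 1.20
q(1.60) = -2.98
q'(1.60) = -1.18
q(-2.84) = -11.54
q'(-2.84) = 5.04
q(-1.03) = -4.71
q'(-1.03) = 2.50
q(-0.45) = -3.50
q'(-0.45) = 1.69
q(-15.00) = -176.28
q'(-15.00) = 22.06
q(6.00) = -21.72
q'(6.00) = -7.34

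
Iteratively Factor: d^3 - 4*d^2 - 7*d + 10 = (d + 2)*(d^2 - 6*d + 5) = (d - 1)*(d + 2)*(d - 5)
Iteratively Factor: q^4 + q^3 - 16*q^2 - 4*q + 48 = (q + 2)*(q^3 - q^2 - 14*q + 24) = (q - 2)*(q + 2)*(q^2 + q - 12) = (q - 2)*(q + 2)*(q + 4)*(q - 3)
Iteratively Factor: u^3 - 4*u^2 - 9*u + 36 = (u + 3)*(u^2 - 7*u + 12) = (u - 4)*(u + 3)*(u - 3)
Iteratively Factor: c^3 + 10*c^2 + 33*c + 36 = (c + 4)*(c^2 + 6*c + 9) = (c + 3)*(c + 4)*(c + 3)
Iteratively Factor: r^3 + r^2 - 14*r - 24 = (r + 2)*(r^2 - r - 12) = (r - 4)*(r + 2)*(r + 3)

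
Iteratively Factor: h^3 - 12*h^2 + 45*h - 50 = (h - 5)*(h^2 - 7*h + 10) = (h - 5)*(h - 2)*(h - 5)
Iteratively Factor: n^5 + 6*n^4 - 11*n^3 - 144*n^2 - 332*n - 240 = (n + 3)*(n^4 + 3*n^3 - 20*n^2 - 84*n - 80) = (n + 3)*(n + 4)*(n^3 - n^2 - 16*n - 20) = (n + 2)*(n + 3)*(n + 4)*(n^2 - 3*n - 10) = (n + 2)^2*(n + 3)*(n + 4)*(n - 5)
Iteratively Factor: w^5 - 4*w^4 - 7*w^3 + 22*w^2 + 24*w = (w - 4)*(w^4 - 7*w^2 - 6*w) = (w - 4)*(w + 1)*(w^3 - w^2 - 6*w) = (w - 4)*(w - 3)*(w + 1)*(w^2 + 2*w) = (w - 4)*(w - 3)*(w + 1)*(w + 2)*(w)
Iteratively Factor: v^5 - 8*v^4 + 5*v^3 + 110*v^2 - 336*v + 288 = (v - 3)*(v^4 - 5*v^3 - 10*v^2 + 80*v - 96) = (v - 3)*(v - 2)*(v^3 - 3*v^2 - 16*v + 48) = (v - 3)*(v - 2)*(v + 4)*(v^2 - 7*v + 12) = (v - 4)*(v - 3)*(v - 2)*(v + 4)*(v - 3)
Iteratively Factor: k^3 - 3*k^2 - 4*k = (k + 1)*(k^2 - 4*k) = k*(k + 1)*(k - 4)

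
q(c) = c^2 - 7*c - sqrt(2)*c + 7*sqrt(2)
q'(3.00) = -2.41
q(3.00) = -6.34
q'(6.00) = 3.59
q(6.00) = -4.59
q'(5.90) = 3.39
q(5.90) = -4.93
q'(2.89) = -2.63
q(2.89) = -6.07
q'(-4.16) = -16.73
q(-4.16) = 62.21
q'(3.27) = -1.87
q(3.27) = -6.92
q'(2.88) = -2.65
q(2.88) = -6.04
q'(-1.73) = -11.87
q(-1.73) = 27.45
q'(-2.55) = -13.51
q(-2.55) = 37.86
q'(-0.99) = -10.39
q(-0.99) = 19.21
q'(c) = 2*c - 7 - sqrt(2)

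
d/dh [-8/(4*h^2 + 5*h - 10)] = 8*(8*h + 5)/(4*h^2 + 5*h - 10)^2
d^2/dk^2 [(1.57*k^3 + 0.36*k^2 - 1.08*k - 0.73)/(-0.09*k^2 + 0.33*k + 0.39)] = (1.11022302462516e-16*k^4 - 0.456048*k^3 - 1.252692*k^2 - 1.33542*k - 0.177264)/(0.000729*k^6 - 0.008019*k^5 + 0.019926*k^4 + 0.033561*k^3 - 0.086346*k^2 - 0.150579*k - 0.059319)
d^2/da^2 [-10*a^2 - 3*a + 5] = -20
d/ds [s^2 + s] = 2*s + 1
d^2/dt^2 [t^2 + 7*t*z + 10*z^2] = 2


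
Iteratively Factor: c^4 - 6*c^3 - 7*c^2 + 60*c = (c)*(c^3 - 6*c^2 - 7*c + 60) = c*(c - 4)*(c^2 - 2*c - 15) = c*(c - 5)*(c - 4)*(c + 3)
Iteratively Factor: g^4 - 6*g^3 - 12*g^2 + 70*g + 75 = (g - 5)*(g^3 - g^2 - 17*g - 15) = (g - 5)*(g + 3)*(g^2 - 4*g - 5) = (g - 5)*(g + 1)*(g + 3)*(g - 5)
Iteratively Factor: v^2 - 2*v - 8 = (v + 2)*(v - 4)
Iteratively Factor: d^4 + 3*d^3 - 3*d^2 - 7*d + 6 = (d - 1)*(d^3 + 4*d^2 + d - 6) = (d - 1)^2*(d^2 + 5*d + 6) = (d - 1)^2*(d + 3)*(d + 2)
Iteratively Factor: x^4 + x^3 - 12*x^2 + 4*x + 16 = (x - 2)*(x^3 + 3*x^2 - 6*x - 8) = (x - 2)^2*(x^2 + 5*x + 4) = (x - 2)^2*(x + 1)*(x + 4)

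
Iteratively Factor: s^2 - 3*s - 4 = (s + 1)*(s - 4)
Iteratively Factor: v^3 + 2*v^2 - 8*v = (v + 4)*(v^2 - 2*v) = (v - 2)*(v + 4)*(v)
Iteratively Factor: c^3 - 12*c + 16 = (c + 4)*(c^2 - 4*c + 4) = (c - 2)*(c + 4)*(c - 2)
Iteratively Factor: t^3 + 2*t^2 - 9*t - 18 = (t + 3)*(t^2 - t - 6) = (t + 2)*(t + 3)*(t - 3)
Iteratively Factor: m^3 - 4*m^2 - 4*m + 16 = (m + 2)*(m^2 - 6*m + 8) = (m - 4)*(m + 2)*(m - 2)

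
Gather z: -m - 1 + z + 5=-m + z + 4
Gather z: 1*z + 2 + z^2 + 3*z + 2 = z^2 + 4*z + 4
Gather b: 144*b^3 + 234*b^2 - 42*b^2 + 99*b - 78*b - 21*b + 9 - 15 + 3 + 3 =144*b^3 + 192*b^2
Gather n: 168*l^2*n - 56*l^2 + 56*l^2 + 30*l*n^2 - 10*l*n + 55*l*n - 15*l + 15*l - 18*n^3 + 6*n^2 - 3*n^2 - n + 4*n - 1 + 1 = -18*n^3 + n^2*(30*l + 3) + n*(168*l^2 + 45*l + 3)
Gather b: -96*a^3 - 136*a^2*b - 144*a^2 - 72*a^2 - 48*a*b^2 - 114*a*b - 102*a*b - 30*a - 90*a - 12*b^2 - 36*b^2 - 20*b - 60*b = -96*a^3 - 216*a^2 - 120*a + b^2*(-48*a - 48) + b*(-136*a^2 - 216*a - 80)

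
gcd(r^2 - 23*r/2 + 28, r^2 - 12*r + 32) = r - 8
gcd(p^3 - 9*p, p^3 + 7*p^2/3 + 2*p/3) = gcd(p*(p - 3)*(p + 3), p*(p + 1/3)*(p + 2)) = p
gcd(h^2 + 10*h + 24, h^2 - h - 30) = 1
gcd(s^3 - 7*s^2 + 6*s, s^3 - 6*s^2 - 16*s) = s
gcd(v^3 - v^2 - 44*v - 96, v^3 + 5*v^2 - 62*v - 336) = v - 8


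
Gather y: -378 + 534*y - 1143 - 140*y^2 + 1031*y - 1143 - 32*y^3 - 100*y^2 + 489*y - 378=-32*y^3 - 240*y^2 + 2054*y - 3042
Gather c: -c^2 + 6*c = -c^2 + 6*c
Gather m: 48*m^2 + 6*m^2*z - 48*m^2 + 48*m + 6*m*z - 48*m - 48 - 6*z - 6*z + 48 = 6*m^2*z + 6*m*z - 12*z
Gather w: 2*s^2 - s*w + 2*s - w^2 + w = 2*s^2 + 2*s - w^2 + w*(1 - s)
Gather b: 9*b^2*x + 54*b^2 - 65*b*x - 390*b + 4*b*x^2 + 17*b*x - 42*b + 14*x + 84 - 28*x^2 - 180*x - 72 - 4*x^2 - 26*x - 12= b^2*(9*x + 54) + b*(4*x^2 - 48*x - 432) - 32*x^2 - 192*x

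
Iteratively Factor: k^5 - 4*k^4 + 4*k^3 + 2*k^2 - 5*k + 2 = (k - 1)*(k^4 - 3*k^3 + k^2 + 3*k - 2) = (k - 2)*(k - 1)*(k^3 - k^2 - k + 1) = (k - 2)*(k - 1)*(k + 1)*(k^2 - 2*k + 1) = (k - 2)*(k - 1)^2*(k + 1)*(k - 1)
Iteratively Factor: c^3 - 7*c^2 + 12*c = (c - 4)*(c^2 - 3*c) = c*(c - 4)*(c - 3)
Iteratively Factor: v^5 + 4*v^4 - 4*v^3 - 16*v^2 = (v)*(v^4 + 4*v^3 - 4*v^2 - 16*v) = v*(v - 2)*(v^3 + 6*v^2 + 8*v) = v^2*(v - 2)*(v^2 + 6*v + 8) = v^2*(v - 2)*(v + 2)*(v + 4)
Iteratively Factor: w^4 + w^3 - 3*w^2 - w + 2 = (w - 1)*(w^3 + 2*w^2 - w - 2) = (w - 1)*(w + 1)*(w^2 + w - 2) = (w - 1)^2*(w + 1)*(w + 2)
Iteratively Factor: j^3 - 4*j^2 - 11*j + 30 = (j - 2)*(j^2 - 2*j - 15) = (j - 5)*(j - 2)*(j + 3)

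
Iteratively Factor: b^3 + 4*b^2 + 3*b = (b)*(b^2 + 4*b + 3) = b*(b + 3)*(b + 1)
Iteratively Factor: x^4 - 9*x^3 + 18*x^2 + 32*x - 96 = (x - 4)*(x^3 - 5*x^2 - 2*x + 24) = (x - 4)*(x - 3)*(x^2 - 2*x - 8) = (x - 4)*(x - 3)*(x + 2)*(x - 4)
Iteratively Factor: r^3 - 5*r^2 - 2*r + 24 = (r - 3)*(r^2 - 2*r - 8) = (r - 3)*(r + 2)*(r - 4)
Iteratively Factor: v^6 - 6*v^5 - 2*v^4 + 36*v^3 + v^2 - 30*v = (v)*(v^5 - 6*v^4 - 2*v^3 + 36*v^2 + v - 30) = v*(v + 1)*(v^4 - 7*v^3 + 5*v^2 + 31*v - 30) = v*(v - 1)*(v + 1)*(v^3 - 6*v^2 - v + 30) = v*(v - 1)*(v + 1)*(v + 2)*(v^2 - 8*v + 15) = v*(v - 5)*(v - 1)*(v + 1)*(v + 2)*(v - 3)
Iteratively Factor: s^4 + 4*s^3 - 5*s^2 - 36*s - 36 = (s - 3)*(s^3 + 7*s^2 + 16*s + 12) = (s - 3)*(s + 3)*(s^2 + 4*s + 4) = (s - 3)*(s + 2)*(s + 3)*(s + 2)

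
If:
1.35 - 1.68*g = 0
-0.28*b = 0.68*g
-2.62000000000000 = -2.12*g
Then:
No Solution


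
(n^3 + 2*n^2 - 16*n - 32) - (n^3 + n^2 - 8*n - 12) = n^2 - 8*n - 20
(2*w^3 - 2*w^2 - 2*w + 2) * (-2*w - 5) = -4*w^4 - 6*w^3 + 14*w^2 + 6*w - 10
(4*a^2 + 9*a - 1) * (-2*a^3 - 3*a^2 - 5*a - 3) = -8*a^5 - 30*a^4 - 45*a^3 - 54*a^2 - 22*a + 3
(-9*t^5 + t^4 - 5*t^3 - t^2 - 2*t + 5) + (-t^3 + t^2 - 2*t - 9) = -9*t^5 + t^4 - 6*t^3 - 4*t - 4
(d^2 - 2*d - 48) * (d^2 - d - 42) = d^4 - 3*d^3 - 88*d^2 + 132*d + 2016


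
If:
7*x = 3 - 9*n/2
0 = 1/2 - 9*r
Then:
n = 2/3 - 14*x/9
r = 1/18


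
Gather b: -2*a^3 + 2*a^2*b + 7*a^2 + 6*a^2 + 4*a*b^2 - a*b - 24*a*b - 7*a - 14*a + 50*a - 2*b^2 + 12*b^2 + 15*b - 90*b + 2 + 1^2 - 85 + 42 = -2*a^3 + 13*a^2 + 29*a + b^2*(4*a + 10) + b*(2*a^2 - 25*a - 75) - 40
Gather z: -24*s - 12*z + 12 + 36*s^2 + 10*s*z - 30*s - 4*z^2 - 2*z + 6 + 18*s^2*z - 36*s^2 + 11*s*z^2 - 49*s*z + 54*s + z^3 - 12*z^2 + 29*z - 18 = z^3 + z^2*(11*s - 16) + z*(18*s^2 - 39*s + 15)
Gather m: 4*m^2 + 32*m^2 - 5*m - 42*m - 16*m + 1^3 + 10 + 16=36*m^2 - 63*m + 27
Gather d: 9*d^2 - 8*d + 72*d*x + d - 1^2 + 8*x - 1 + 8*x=9*d^2 + d*(72*x - 7) + 16*x - 2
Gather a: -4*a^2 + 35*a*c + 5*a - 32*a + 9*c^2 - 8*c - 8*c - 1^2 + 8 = -4*a^2 + a*(35*c - 27) + 9*c^2 - 16*c + 7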